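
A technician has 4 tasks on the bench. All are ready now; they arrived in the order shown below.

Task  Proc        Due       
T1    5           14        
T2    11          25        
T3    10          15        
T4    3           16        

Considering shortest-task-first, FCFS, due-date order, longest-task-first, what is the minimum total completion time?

58

SPT (increasing processing time): T4 T1 T3 T2.
T4: 0→3
T1: 3→8
T3: 8→18
T2: 18→29
Sum = 3+8+18+29 = 58.
FIFO (arrival order): T1 T2 T3 T4.
T1: 0→5
T2: 5→16
T3: 16→26
T4: 26→29
Sum = 5+16+26+29 = 76.
EDD (increasing due date): T1 T3 T4 T2.
T1: 0→5
T3: 5→15
T4: 15→18
T2: 18→29
Sum = 5+15+18+29 = 67.
LPT (decreasing processing time): T2 T3 T1 T4.
T2: 0→11
T3: 11→21
T1: 21→26
T4: 26→29
Sum = 11+21+26+29 = 87.
SPT 58, FIFO 76, EDD 67, LPT 87 → minimum 58.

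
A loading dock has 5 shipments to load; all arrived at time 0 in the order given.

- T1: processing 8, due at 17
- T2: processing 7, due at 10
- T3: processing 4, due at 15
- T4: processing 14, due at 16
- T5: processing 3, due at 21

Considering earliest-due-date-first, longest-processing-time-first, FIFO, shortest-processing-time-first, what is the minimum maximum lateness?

EDD (increasing due date): T2 T3 T4 T1 T5.
T2: 0→7, due 10, lateness -3
T3: 7→11, due 15, lateness -4
T4: 11→25, due 16, lateness 9
T1: 25→33, due 17, lateness 16
T5: 33→36, due 21, lateness 15
Maximum = 16.
LPT (decreasing processing time): T4 T1 T2 T3 T5.
T4: 0→14, due 16, lateness -2
T1: 14→22, due 17, lateness 5
T2: 22→29, due 10, lateness 19
T3: 29→33, due 15, lateness 18
T5: 33→36, due 21, lateness 15
Maximum = 19.
FIFO (arrival order): T1 T2 T3 T4 T5.
T1: 0→8, due 17, lateness -9
T2: 8→15, due 10, lateness 5
T3: 15→19, due 15, lateness 4
T4: 19→33, due 16, lateness 17
T5: 33→36, due 21, lateness 15
Maximum = 17.
SPT (increasing processing time): T5 T3 T2 T1 T4.
T5: 0→3, due 21, lateness -18
T3: 3→7, due 15, lateness -8
T2: 7→14, due 10, lateness 4
T1: 14→22, due 17, lateness 5
T4: 22→36, due 16, lateness 20
Maximum = 20.
EDD 16, LPT 19, FIFO 17, SPT 20 → minimum 16.

16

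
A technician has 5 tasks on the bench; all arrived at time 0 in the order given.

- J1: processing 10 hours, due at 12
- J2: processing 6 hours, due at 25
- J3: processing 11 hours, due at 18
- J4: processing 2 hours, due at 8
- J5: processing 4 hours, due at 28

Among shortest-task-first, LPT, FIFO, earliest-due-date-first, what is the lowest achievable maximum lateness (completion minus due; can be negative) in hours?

5

SPT (increasing processing time): J4 J5 J2 J1 J3.
J4: 0→2, due 8, lateness -6
J5: 2→6, due 28, lateness -22
J2: 6→12, due 25, lateness -13
J1: 12→22, due 12, lateness 10
J3: 22→33, due 18, lateness 15
Maximum = 15.
LPT (decreasing processing time): J3 J1 J2 J5 J4.
J3: 0→11, due 18, lateness -7
J1: 11→21, due 12, lateness 9
J2: 21→27, due 25, lateness 2
J5: 27→31, due 28, lateness 3
J4: 31→33, due 8, lateness 25
Maximum = 25.
FIFO (arrival order): J1 J2 J3 J4 J5.
J1: 0→10, due 12, lateness -2
J2: 10→16, due 25, lateness -9
J3: 16→27, due 18, lateness 9
J4: 27→29, due 8, lateness 21
J5: 29→33, due 28, lateness 5
Maximum = 21.
EDD (increasing due date): J4 J1 J3 J2 J5.
J4: 0→2, due 8, lateness -6
J1: 2→12, due 12, lateness 0
J3: 12→23, due 18, lateness 5
J2: 23→29, due 25, lateness 4
J5: 29→33, due 28, lateness 5
Maximum = 5.
SPT 15, LPT 25, FIFO 21, EDD 5 → minimum 5.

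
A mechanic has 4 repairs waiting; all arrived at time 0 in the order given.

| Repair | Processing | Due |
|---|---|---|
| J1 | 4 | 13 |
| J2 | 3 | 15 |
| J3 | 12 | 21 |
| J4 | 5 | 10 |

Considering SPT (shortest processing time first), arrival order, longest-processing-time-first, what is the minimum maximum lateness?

3

SPT (increasing processing time): J2 J1 J4 J3.
J2: 0→3, due 15, lateness -12
J1: 3→7, due 13, lateness -6
J4: 7→12, due 10, lateness 2
J3: 12→24, due 21, lateness 3
Maximum = 3.
FIFO (arrival order): J1 J2 J3 J4.
J1: 0→4, due 13, lateness -9
J2: 4→7, due 15, lateness -8
J3: 7→19, due 21, lateness -2
J4: 19→24, due 10, lateness 14
Maximum = 14.
LPT (decreasing processing time): J3 J4 J1 J2.
J3: 0→12, due 21, lateness -9
J4: 12→17, due 10, lateness 7
J1: 17→21, due 13, lateness 8
J2: 21→24, due 15, lateness 9
Maximum = 9.
SPT 3, FIFO 14, LPT 9 → minimum 3.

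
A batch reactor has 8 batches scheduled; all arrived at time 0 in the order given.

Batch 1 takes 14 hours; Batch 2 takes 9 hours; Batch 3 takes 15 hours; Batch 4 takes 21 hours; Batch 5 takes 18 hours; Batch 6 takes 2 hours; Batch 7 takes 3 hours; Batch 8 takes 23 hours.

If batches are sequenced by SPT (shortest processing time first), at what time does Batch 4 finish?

SPT (increasing processing time): Batch 6 Batch 7 Batch 2 Batch 1 Batch 3 Batch 5 Batch 4 Batch 8.
Batch 6: 0→2
Batch 7: 2→5
Batch 2: 5→14
Batch 1: 14→28
Batch 3: 28→43
Batch 5: 43→61
Batch 4: 61→82

82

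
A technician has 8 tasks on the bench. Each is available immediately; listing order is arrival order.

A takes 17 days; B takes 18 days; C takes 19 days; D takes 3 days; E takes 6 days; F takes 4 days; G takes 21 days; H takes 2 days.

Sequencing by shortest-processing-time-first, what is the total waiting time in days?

SPT (increasing processing time): H D F E A B C G.
H: waits 0, runs 0→2
D: waits 2, runs 2→5
F: waits 5, runs 5→9
E: waits 9, runs 9→15
A: waits 15, runs 15→32
B: waits 32, runs 32→50
C: waits 50, runs 50→69
G: waits 69, runs 69→90
Sum = 0+2+5+9+15+32+50+69 = 182.

182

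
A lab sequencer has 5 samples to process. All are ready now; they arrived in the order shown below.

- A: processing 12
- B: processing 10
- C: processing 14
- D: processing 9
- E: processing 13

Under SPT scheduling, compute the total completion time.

161

SPT (increasing processing time): D B A E C.
D: 0→9
B: 9→19
A: 19→31
E: 31→44
C: 44→58
Sum = 9+19+31+44+58 = 161.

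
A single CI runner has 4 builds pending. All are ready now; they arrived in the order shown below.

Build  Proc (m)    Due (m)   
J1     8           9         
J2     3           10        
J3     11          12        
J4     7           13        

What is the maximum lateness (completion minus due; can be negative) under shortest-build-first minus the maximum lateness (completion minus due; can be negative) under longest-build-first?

SPT (increasing processing time): J2 J4 J1 J3.
J2: 0→3, due 10, lateness -7
J4: 3→10, due 13, lateness -3
J1: 10→18, due 9, lateness 9
J3: 18→29, due 12, lateness 17
Maximum = 17.
LPT (decreasing processing time): J3 J1 J4 J2.
J3: 0→11, due 12, lateness -1
J1: 11→19, due 9, lateness 10
J4: 19→26, due 13, lateness 13
J2: 26→29, due 10, lateness 19
Maximum = 19.
Difference = 17 − 19 = -2.

-2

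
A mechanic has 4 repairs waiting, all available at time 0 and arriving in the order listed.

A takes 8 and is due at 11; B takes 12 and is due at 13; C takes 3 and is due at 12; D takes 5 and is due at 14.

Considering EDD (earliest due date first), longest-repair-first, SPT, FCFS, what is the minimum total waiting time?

27

EDD (increasing due date): A C B D.
A: waits 0, runs 0→8
C: waits 8, runs 8→11
B: waits 11, runs 11→23
D: waits 23, runs 23→28
Sum = 0+8+11+23 = 42.
LPT (decreasing processing time): B A D C.
B: waits 0, runs 0→12
A: waits 12, runs 12→20
D: waits 20, runs 20→25
C: waits 25, runs 25→28
Sum = 0+12+20+25 = 57.
SPT (increasing processing time): C D A B.
C: waits 0, runs 0→3
D: waits 3, runs 3→8
A: waits 8, runs 8→16
B: waits 16, runs 16→28
Sum = 0+3+8+16 = 27.
FIFO (arrival order): A B C D.
A: waits 0, runs 0→8
B: waits 8, runs 8→20
C: waits 20, runs 20→23
D: waits 23, runs 23→28
Sum = 0+8+20+23 = 51.
EDD 42, LPT 57, SPT 27, FIFO 51 → minimum 27.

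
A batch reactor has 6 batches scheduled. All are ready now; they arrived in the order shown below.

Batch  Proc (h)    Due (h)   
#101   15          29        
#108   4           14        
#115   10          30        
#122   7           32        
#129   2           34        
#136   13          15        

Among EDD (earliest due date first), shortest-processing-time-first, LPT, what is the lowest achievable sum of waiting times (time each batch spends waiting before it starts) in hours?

EDD (increasing due date): #108 #136 #101 #115 #122 #129.
#108: waits 0, runs 0→4
#136: waits 4, runs 4→17
#101: waits 17, runs 17→32
#115: waits 32, runs 32→42
#122: waits 42, runs 42→49
#129: waits 49, runs 49→51
Sum = 0+4+17+32+42+49 = 144.
SPT (increasing processing time): #129 #108 #122 #115 #136 #101.
#129: waits 0, runs 0→2
#108: waits 2, runs 2→6
#122: waits 6, runs 6→13
#115: waits 13, runs 13→23
#136: waits 23, runs 23→36
#101: waits 36, runs 36→51
Sum = 0+2+6+13+23+36 = 80.
LPT (decreasing processing time): #101 #136 #115 #122 #108 #129.
#101: waits 0, runs 0→15
#136: waits 15, runs 15→28
#115: waits 28, runs 28→38
#122: waits 38, runs 38→45
#108: waits 45, runs 45→49
#129: waits 49, runs 49→51
Sum = 0+15+28+38+45+49 = 175.
EDD 144, SPT 80, LPT 175 → minimum 80.

80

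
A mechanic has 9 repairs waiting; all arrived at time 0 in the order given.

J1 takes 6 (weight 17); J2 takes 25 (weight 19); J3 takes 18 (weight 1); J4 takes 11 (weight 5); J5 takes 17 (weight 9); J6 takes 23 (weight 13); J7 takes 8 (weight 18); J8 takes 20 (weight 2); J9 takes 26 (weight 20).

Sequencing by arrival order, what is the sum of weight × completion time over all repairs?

8313

FIFO (arrival order): J1 J2 J3 J4 J5 J6 J7 J8 J9.
J1: finishes 6, weight 17, w·C = 102
J2: finishes 31, weight 19, w·C = 589
J3: finishes 49, weight 1, w·C = 49
J4: finishes 60, weight 5, w·C = 300
J5: finishes 77, weight 9, w·C = 693
J6: finishes 100, weight 13, w·C = 1300
J7: finishes 108, weight 18, w·C = 1944
J8: finishes 128, weight 2, w·C = 256
J9: finishes 154, weight 20, w·C = 3080
Sum = 102+589+49+300+693+1300+1944+256+3080 = 8313.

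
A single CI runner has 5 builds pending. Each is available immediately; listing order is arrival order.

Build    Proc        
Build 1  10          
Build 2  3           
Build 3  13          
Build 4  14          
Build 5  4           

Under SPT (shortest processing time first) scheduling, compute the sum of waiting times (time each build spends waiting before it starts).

57

SPT (increasing processing time): Build 2 Build 5 Build 1 Build 3 Build 4.
Build 2: waits 0, runs 0→3
Build 5: waits 3, runs 3→7
Build 1: waits 7, runs 7→17
Build 3: waits 17, runs 17→30
Build 4: waits 30, runs 30→44
Sum = 0+3+7+17+30 = 57.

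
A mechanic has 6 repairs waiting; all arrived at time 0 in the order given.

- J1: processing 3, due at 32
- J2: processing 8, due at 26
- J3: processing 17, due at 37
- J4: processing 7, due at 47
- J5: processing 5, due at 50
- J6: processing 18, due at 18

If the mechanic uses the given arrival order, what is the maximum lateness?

FIFO (arrival order): J1 J2 J3 J4 J5 J6.
J1: 0→3, due 32, lateness -29
J2: 3→11, due 26, lateness -15
J3: 11→28, due 37, lateness -9
J4: 28→35, due 47, lateness -12
J5: 35→40, due 50, lateness -10
J6: 40→58, due 18, lateness 40
Maximum = 40.

40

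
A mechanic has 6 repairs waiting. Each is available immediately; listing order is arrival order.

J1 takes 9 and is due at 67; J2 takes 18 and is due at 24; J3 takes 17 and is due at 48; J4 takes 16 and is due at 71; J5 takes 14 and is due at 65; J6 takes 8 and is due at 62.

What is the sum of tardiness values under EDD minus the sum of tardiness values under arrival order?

EDD (increasing due date): J2 J3 J6 J5 J1 J4.
J2: 0→18, due 24, tardiness 0
J3: 18→35, due 48, tardiness 0
J6: 35→43, due 62, tardiness 0
J5: 43→57, due 65, tardiness 0
J1: 57→66, due 67, tardiness 0
J4: 66→82, due 71, tardiness 11
Sum = 0+0+0+0+0+11 = 11.
FIFO (arrival order): J1 J2 J3 J4 J5 J6.
J1: 0→9, due 67, tardiness 0
J2: 9→27, due 24, tardiness 3
J3: 27→44, due 48, tardiness 0
J4: 44→60, due 71, tardiness 0
J5: 60→74, due 65, tardiness 9
J6: 74→82, due 62, tardiness 20
Sum = 0+3+0+0+9+20 = 32.
Difference = 11 − 32 = -21.

-21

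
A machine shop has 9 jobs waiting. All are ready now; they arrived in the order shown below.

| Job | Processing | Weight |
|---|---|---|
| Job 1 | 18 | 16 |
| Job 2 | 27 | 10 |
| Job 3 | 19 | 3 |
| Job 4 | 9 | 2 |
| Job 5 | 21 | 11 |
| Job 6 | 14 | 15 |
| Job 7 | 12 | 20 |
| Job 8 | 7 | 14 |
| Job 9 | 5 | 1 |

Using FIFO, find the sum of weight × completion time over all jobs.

8040

FIFO (arrival order): Job 1 Job 2 Job 3 Job 4 Job 5 Job 6 Job 7 Job 8 Job 9.
Job 1: finishes 18, weight 16, w·C = 288
Job 2: finishes 45, weight 10, w·C = 450
Job 3: finishes 64, weight 3, w·C = 192
Job 4: finishes 73, weight 2, w·C = 146
Job 5: finishes 94, weight 11, w·C = 1034
Job 6: finishes 108, weight 15, w·C = 1620
Job 7: finishes 120, weight 20, w·C = 2400
Job 8: finishes 127, weight 14, w·C = 1778
Job 9: finishes 132, weight 1, w·C = 132
Sum = 288+450+192+146+1034+1620+2400+1778+132 = 8040.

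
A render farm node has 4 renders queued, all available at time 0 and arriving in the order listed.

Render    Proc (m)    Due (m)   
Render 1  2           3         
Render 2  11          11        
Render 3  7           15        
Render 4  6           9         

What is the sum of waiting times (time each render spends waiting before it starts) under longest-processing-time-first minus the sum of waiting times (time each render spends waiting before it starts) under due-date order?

LPT (decreasing processing time): Render 2 Render 3 Render 4 Render 1.
Render 2: waits 0, runs 0→11
Render 3: waits 11, runs 11→18
Render 4: waits 18, runs 18→24
Render 1: waits 24, runs 24→26
Sum = 0+11+18+24 = 53.
EDD (increasing due date): Render 1 Render 4 Render 2 Render 3.
Render 1: waits 0, runs 0→2
Render 4: waits 2, runs 2→8
Render 2: waits 8, runs 8→19
Render 3: waits 19, runs 19→26
Sum = 0+2+8+19 = 29.
Difference = 53 − 29 = 24.

24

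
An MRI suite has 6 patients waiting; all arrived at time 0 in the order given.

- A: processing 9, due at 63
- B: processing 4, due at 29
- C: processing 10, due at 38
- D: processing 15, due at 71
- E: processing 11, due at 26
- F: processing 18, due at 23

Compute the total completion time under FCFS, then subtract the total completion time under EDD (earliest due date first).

-43

FIFO (arrival order): A B C D E F.
A: 0→9
B: 9→13
C: 13→23
D: 23→38
E: 38→49
F: 49→67
Sum = 9+13+23+38+49+67 = 199.
EDD (increasing due date): F E B C A D.
F: 0→18
E: 18→29
B: 29→33
C: 33→43
A: 43→52
D: 52→67
Sum = 18+29+33+43+52+67 = 242.
Difference = 199 − 242 = -43.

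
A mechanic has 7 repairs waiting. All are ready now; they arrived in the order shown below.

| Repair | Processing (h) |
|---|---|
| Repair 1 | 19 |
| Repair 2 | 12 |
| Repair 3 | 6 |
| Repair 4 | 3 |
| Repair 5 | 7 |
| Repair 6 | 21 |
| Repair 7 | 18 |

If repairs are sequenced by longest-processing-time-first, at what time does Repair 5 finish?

LPT (decreasing processing time): Repair 6 Repair 1 Repair 7 Repair 2 Repair 5 Repair 3 Repair 4.
Repair 6: 0→21
Repair 1: 21→40
Repair 7: 40→58
Repair 2: 58→70
Repair 5: 70→77

77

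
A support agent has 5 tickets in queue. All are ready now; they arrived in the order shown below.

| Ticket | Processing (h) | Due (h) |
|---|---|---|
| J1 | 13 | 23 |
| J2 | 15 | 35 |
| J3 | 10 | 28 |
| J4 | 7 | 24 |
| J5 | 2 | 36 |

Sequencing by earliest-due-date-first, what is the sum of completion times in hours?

EDD (increasing due date): J1 J4 J3 J2 J5.
J1: 0→13
J4: 13→20
J3: 20→30
J2: 30→45
J5: 45→47
Sum = 13+20+30+45+47 = 155.

155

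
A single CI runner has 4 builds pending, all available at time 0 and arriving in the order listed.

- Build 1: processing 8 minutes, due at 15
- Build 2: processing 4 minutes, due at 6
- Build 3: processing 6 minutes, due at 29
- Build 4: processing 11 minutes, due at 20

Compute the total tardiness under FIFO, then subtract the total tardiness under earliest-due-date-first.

12

FIFO (arrival order): Build 1 Build 2 Build 3 Build 4.
Build 1: 0→8, due 15, tardiness 0
Build 2: 8→12, due 6, tardiness 6
Build 3: 12→18, due 29, tardiness 0
Build 4: 18→29, due 20, tardiness 9
Sum = 0+6+0+9 = 15.
EDD (increasing due date): Build 2 Build 1 Build 4 Build 3.
Build 2: 0→4, due 6, tardiness 0
Build 1: 4→12, due 15, tardiness 0
Build 4: 12→23, due 20, tardiness 3
Build 3: 23→29, due 29, tardiness 0
Sum = 0+0+3+0 = 3.
Difference = 15 − 3 = 12.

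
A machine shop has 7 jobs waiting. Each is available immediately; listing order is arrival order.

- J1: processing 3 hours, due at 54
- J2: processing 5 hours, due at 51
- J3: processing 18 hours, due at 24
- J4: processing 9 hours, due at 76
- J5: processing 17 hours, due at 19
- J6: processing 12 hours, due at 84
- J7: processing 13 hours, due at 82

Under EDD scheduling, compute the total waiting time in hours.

EDD (increasing due date): J5 J3 J2 J1 J4 J7 J6.
J5: waits 0, runs 0→17
J3: waits 17, runs 17→35
J2: waits 35, runs 35→40
J1: waits 40, runs 40→43
J4: waits 43, runs 43→52
J7: waits 52, runs 52→65
J6: waits 65, runs 65→77
Sum = 0+17+35+40+43+52+65 = 252.

252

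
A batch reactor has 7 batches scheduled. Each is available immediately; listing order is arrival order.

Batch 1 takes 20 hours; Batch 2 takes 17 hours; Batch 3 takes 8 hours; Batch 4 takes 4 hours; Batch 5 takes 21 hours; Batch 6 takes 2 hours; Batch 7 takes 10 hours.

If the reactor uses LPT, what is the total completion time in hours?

426

LPT (decreasing processing time): Batch 5 Batch 1 Batch 2 Batch 7 Batch 3 Batch 4 Batch 6.
Batch 5: 0→21
Batch 1: 21→41
Batch 2: 41→58
Batch 7: 58→68
Batch 3: 68→76
Batch 4: 76→80
Batch 6: 80→82
Sum = 21+41+58+68+76+80+82 = 426.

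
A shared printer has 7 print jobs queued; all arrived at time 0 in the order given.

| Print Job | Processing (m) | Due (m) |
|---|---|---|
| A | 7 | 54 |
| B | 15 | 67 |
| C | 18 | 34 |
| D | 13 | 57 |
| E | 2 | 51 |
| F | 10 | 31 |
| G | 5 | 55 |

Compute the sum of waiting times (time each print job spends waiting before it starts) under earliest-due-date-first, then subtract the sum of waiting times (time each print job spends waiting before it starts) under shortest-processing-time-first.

66

EDD (increasing due date): F C E A G D B.
F: waits 0, runs 0→10
C: waits 10, runs 10→28
E: waits 28, runs 28→30
A: waits 30, runs 30→37
G: waits 37, runs 37→42
D: waits 42, runs 42→55
B: waits 55, runs 55→70
Sum = 0+10+28+30+37+42+55 = 202.
SPT (increasing processing time): E G A F D B C.
E: waits 0, runs 0→2
G: waits 2, runs 2→7
A: waits 7, runs 7→14
F: waits 14, runs 14→24
D: waits 24, runs 24→37
B: waits 37, runs 37→52
C: waits 52, runs 52→70
Sum = 0+2+7+14+24+37+52 = 136.
Difference = 202 − 136 = 66.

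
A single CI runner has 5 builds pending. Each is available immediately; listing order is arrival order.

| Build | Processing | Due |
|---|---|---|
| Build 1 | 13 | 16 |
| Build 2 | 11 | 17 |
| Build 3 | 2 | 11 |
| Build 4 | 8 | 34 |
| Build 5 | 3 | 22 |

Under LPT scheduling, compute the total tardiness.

LPT (decreasing processing time): Build 1 Build 2 Build 4 Build 5 Build 3.
Build 1: 0→13, due 16, tardiness 0
Build 2: 13→24, due 17, tardiness 7
Build 4: 24→32, due 34, tardiness 0
Build 5: 32→35, due 22, tardiness 13
Build 3: 35→37, due 11, tardiness 26
Sum = 0+7+0+13+26 = 46.

46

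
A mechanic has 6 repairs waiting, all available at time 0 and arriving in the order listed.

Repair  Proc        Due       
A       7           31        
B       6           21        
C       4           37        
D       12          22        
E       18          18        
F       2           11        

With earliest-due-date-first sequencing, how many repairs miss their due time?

5

EDD (increasing due date): F E B D A C.
F: 0→2, due 11, tardiness 0
E: 2→20, due 18, tardiness 2
B: 20→26, due 21, tardiness 5
D: 26→38, due 22, tardiness 16
A: 38→45, due 31, tardiness 14
C: 45→49, due 37, tardiness 12
Late repairs: 5.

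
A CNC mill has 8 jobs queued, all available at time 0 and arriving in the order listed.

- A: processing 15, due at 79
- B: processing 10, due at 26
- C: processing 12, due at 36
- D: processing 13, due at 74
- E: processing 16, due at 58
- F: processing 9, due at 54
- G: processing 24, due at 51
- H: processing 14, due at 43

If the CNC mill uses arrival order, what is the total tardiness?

148

FIFO (arrival order): A B C D E F G H.
A: 0→15, due 79, tardiness 0
B: 15→25, due 26, tardiness 0
C: 25→37, due 36, tardiness 1
D: 37→50, due 74, tardiness 0
E: 50→66, due 58, tardiness 8
F: 66→75, due 54, tardiness 21
G: 75→99, due 51, tardiness 48
H: 99→113, due 43, tardiness 70
Sum = 0+0+1+0+8+21+48+70 = 148.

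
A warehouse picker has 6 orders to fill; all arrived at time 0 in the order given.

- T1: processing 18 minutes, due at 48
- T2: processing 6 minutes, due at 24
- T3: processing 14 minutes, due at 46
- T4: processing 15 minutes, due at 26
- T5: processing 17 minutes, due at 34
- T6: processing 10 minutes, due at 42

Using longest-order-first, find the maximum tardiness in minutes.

LPT (decreasing processing time): T1 T5 T4 T3 T6 T2.
T1: 0→18, due 48, tardiness 0
T5: 18→35, due 34, tardiness 1
T4: 35→50, due 26, tardiness 24
T3: 50→64, due 46, tardiness 18
T6: 64→74, due 42, tardiness 32
T2: 74→80, due 24, tardiness 56
Maximum = 56.

56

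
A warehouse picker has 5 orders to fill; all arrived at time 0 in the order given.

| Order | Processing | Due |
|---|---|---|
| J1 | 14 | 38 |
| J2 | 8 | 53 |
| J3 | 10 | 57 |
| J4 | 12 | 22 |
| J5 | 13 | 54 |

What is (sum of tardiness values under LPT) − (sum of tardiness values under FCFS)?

-4

LPT (decreasing processing time): J1 J5 J4 J3 J2.
J1: 0→14, due 38, tardiness 0
J5: 14→27, due 54, tardiness 0
J4: 27→39, due 22, tardiness 17
J3: 39→49, due 57, tardiness 0
J2: 49→57, due 53, tardiness 4
Sum = 0+0+17+0+4 = 21.
FIFO (arrival order): J1 J2 J3 J4 J5.
J1: 0→14, due 38, tardiness 0
J2: 14→22, due 53, tardiness 0
J3: 22→32, due 57, tardiness 0
J4: 32→44, due 22, tardiness 22
J5: 44→57, due 54, tardiness 3
Sum = 0+0+0+22+3 = 25.
Difference = 21 − 25 = -4.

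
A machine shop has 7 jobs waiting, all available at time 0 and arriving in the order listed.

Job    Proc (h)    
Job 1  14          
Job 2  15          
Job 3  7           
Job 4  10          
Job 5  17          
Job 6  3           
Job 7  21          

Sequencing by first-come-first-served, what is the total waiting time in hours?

FIFO (arrival order): Job 1 Job 2 Job 3 Job 4 Job 5 Job 6 Job 7.
Job 1: waits 0, runs 0→14
Job 2: waits 14, runs 14→29
Job 3: waits 29, runs 29→36
Job 4: waits 36, runs 36→46
Job 5: waits 46, runs 46→63
Job 6: waits 63, runs 63→66
Job 7: waits 66, runs 66→87
Sum = 0+14+29+36+46+63+66 = 254.

254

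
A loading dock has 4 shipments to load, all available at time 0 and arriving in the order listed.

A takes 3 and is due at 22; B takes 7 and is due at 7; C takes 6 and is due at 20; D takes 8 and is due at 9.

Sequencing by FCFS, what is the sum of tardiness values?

18

FIFO (arrival order): A B C D.
A: 0→3, due 22, tardiness 0
B: 3→10, due 7, tardiness 3
C: 10→16, due 20, tardiness 0
D: 16→24, due 9, tardiness 15
Sum = 0+3+0+15 = 18.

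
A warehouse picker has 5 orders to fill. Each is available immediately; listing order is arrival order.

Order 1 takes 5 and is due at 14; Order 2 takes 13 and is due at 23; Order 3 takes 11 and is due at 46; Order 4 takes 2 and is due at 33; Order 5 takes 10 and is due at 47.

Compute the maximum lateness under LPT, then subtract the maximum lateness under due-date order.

LPT (decreasing processing time): Order 2 Order 3 Order 5 Order 1 Order 4.
Order 2: 0→13, due 23, lateness -10
Order 3: 13→24, due 46, lateness -22
Order 5: 24→34, due 47, lateness -13
Order 1: 34→39, due 14, lateness 25
Order 4: 39→41, due 33, lateness 8
Maximum = 25.
EDD (increasing due date): Order 1 Order 2 Order 4 Order 3 Order 5.
Order 1: 0→5, due 14, lateness -9
Order 2: 5→18, due 23, lateness -5
Order 4: 18→20, due 33, lateness -13
Order 3: 20→31, due 46, lateness -15
Order 5: 31→41, due 47, lateness -6
Maximum = -5.
Difference = 25 − -5 = 30.

30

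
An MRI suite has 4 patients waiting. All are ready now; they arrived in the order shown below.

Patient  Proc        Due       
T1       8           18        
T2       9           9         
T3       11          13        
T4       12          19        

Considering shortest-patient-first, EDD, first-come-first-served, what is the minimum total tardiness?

38

SPT (increasing processing time): T1 T2 T3 T4.
T1: 0→8, due 18, tardiness 0
T2: 8→17, due 9, tardiness 8
T3: 17→28, due 13, tardiness 15
T4: 28→40, due 19, tardiness 21
Sum = 0+8+15+21 = 44.
EDD (increasing due date): T2 T3 T1 T4.
T2: 0→9, due 9, tardiness 0
T3: 9→20, due 13, tardiness 7
T1: 20→28, due 18, tardiness 10
T4: 28→40, due 19, tardiness 21
Sum = 0+7+10+21 = 38.
FIFO (arrival order): T1 T2 T3 T4.
T1: 0→8, due 18, tardiness 0
T2: 8→17, due 9, tardiness 8
T3: 17→28, due 13, tardiness 15
T4: 28→40, due 19, tardiness 21
Sum = 0+8+15+21 = 44.
SPT 44, EDD 38, FIFO 44 → minimum 38.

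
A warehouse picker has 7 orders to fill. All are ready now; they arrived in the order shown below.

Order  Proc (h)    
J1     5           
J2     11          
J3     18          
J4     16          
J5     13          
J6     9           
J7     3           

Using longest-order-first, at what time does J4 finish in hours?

LPT (decreasing processing time): J3 J4 J5 J2 J6 J1 J7.
J3: 0→18
J4: 18→34

34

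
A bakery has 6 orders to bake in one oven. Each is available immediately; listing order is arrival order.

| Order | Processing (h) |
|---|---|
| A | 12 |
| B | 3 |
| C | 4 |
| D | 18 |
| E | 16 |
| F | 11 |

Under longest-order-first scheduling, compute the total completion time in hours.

LPT (decreasing processing time): D E A F C B.
D: 0→18
E: 18→34
A: 34→46
F: 46→57
C: 57→61
B: 61→64
Sum = 18+34+46+57+61+64 = 280.

280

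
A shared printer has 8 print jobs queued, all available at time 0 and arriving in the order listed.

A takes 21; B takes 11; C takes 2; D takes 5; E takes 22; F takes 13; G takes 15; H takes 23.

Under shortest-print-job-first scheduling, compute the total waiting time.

SPT (increasing processing time): C D B F G A E H.
C: waits 0, runs 0→2
D: waits 2, runs 2→7
B: waits 7, runs 7→18
F: waits 18, runs 18→31
G: waits 31, runs 31→46
A: waits 46, runs 46→67
E: waits 67, runs 67→89
H: waits 89, runs 89→112
Sum = 0+2+7+18+31+46+67+89 = 260.

260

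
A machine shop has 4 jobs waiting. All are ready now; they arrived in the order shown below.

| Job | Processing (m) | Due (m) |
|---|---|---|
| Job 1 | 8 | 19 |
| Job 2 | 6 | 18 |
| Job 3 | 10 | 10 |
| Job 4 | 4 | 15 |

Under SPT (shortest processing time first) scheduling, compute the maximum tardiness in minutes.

SPT (increasing processing time): Job 4 Job 2 Job 1 Job 3.
Job 4: 0→4, due 15, tardiness 0
Job 2: 4→10, due 18, tardiness 0
Job 1: 10→18, due 19, tardiness 0
Job 3: 18→28, due 10, tardiness 18
Maximum = 18.

18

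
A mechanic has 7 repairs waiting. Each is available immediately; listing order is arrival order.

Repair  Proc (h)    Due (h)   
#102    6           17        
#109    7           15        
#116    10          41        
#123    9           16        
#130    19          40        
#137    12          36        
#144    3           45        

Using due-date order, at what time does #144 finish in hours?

EDD (increasing due date): #109 #123 #102 #137 #130 #116 #144.
#109: 0→7
#123: 7→16
#102: 16→22
#137: 22→34
#130: 34→53
#116: 53→63
#144: 63→66

66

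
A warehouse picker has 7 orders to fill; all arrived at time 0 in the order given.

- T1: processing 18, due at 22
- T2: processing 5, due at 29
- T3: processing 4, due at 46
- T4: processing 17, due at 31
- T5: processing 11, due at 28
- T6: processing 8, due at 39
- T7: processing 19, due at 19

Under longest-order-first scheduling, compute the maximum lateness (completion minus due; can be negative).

LPT (decreasing processing time): T7 T1 T4 T5 T6 T2 T3.
T7: 0→19, due 19, lateness 0
T1: 19→37, due 22, lateness 15
T4: 37→54, due 31, lateness 23
T5: 54→65, due 28, lateness 37
T6: 65→73, due 39, lateness 34
T2: 73→78, due 29, lateness 49
T3: 78→82, due 46, lateness 36
Maximum = 49.

49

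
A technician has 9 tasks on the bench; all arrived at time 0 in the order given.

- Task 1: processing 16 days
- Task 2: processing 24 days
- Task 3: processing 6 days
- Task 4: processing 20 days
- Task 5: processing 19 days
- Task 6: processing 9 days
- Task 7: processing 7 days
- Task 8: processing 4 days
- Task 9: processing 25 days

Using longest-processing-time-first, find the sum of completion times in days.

824

LPT (decreasing processing time): Task 9 Task 2 Task 4 Task 5 Task 1 Task 6 Task 7 Task 3 Task 8.
Task 9: 0→25
Task 2: 25→49
Task 4: 49→69
Task 5: 69→88
Task 1: 88→104
Task 6: 104→113
Task 7: 113→120
Task 3: 120→126
Task 8: 126→130
Sum = 25+49+69+88+104+113+120+126+130 = 824.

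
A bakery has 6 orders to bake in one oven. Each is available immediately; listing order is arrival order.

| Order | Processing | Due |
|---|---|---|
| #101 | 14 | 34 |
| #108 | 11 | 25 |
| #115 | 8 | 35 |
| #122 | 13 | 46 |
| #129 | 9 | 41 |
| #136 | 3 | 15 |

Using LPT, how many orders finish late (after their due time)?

4

LPT (decreasing processing time): #101 #122 #108 #129 #115 #136.
#101: 0→14, due 34, tardiness 0
#122: 14→27, due 46, tardiness 0
#108: 27→38, due 25, tardiness 13
#129: 38→47, due 41, tardiness 6
#115: 47→55, due 35, tardiness 20
#136: 55→58, due 15, tardiness 43
Late orders: 4.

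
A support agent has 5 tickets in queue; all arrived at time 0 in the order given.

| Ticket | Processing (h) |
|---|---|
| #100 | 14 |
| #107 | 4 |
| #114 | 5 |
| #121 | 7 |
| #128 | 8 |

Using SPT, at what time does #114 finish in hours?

SPT (increasing processing time): #107 #114 #121 #128 #100.
#107: 0→4
#114: 4→9

9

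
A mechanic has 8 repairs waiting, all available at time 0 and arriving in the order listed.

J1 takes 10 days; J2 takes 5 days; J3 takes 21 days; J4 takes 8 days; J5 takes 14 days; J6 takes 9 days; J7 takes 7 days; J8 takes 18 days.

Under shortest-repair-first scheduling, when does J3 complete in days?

92

SPT (increasing processing time): J2 J7 J4 J6 J1 J5 J8 J3.
J2: 0→5
J7: 5→12
J4: 12→20
J6: 20→29
J1: 29→39
J5: 39→53
J8: 53→71
J3: 71→92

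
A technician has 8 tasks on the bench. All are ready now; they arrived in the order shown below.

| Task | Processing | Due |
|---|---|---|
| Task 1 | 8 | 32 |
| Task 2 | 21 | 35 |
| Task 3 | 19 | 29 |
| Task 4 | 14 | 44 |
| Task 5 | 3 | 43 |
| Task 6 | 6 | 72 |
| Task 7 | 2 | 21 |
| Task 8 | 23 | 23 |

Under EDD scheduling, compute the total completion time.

458

EDD (increasing due date): Task 7 Task 8 Task 3 Task 1 Task 2 Task 5 Task 4 Task 6.
Task 7: 0→2
Task 8: 2→25
Task 3: 25→44
Task 1: 44→52
Task 2: 52→73
Task 5: 73→76
Task 4: 76→90
Task 6: 90→96
Sum = 2+25+44+52+73+76+90+96 = 458.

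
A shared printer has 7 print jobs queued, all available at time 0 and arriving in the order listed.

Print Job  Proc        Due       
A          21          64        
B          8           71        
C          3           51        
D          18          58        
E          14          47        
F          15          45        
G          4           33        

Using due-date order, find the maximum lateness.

EDD (increasing due date): G F E C D A B.
G: 0→4, due 33, lateness -29
F: 4→19, due 45, lateness -26
E: 19→33, due 47, lateness -14
C: 33→36, due 51, lateness -15
D: 36→54, due 58, lateness -4
A: 54→75, due 64, lateness 11
B: 75→83, due 71, lateness 12
Maximum = 12.

12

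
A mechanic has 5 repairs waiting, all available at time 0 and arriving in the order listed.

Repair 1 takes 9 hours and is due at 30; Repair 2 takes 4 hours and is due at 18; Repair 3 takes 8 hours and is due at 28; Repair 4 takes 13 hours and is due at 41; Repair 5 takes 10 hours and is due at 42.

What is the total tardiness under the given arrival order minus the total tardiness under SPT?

-1

FIFO (arrival order): Repair 1 Repair 2 Repair 3 Repair 4 Repair 5.
Repair 1: 0→9, due 30, tardiness 0
Repair 2: 9→13, due 18, tardiness 0
Repair 3: 13→21, due 28, tardiness 0
Repair 4: 21→34, due 41, tardiness 0
Repair 5: 34→44, due 42, tardiness 2
Sum = 0+0+0+0+2 = 2.
SPT (increasing processing time): Repair 2 Repair 3 Repair 1 Repair 5 Repair 4.
Repair 2: 0→4, due 18, tardiness 0
Repair 3: 4→12, due 28, tardiness 0
Repair 1: 12→21, due 30, tardiness 0
Repair 5: 21→31, due 42, tardiness 0
Repair 4: 31→44, due 41, tardiness 3
Sum = 0+0+0+0+3 = 3.
Difference = 2 − 3 = -1.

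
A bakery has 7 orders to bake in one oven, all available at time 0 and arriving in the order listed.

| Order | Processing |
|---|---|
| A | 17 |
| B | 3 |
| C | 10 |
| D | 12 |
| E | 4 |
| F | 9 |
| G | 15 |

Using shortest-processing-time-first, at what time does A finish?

70

SPT (increasing processing time): B E F C D G A.
B: 0→3
E: 3→7
F: 7→16
C: 16→26
D: 26→38
G: 38→53
A: 53→70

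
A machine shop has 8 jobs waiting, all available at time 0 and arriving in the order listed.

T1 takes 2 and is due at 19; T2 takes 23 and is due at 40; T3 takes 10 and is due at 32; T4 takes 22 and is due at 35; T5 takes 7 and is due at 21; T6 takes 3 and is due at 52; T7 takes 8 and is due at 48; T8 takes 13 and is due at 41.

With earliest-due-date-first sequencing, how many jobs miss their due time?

EDD (increasing due date): T1 T5 T3 T4 T2 T8 T7 T6.
T1: 0→2, due 19, tardiness 0
T5: 2→9, due 21, tardiness 0
T3: 9→19, due 32, tardiness 0
T4: 19→41, due 35, tardiness 6
T2: 41→64, due 40, tardiness 24
T8: 64→77, due 41, tardiness 36
T7: 77→85, due 48, tardiness 37
T6: 85→88, due 52, tardiness 36
Late jobs: 5.

5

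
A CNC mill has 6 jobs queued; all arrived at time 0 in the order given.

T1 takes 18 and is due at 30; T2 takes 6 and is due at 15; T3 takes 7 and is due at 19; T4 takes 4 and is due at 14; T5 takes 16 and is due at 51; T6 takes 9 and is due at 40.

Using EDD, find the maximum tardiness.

9

EDD (increasing due date): T4 T2 T3 T1 T6 T5.
T4: 0→4, due 14, tardiness 0
T2: 4→10, due 15, tardiness 0
T3: 10→17, due 19, tardiness 0
T1: 17→35, due 30, tardiness 5
T6: 35→44, due 40, tardiness 4
T5: 44→60, due 51, tardiness 9
Maximum = 9.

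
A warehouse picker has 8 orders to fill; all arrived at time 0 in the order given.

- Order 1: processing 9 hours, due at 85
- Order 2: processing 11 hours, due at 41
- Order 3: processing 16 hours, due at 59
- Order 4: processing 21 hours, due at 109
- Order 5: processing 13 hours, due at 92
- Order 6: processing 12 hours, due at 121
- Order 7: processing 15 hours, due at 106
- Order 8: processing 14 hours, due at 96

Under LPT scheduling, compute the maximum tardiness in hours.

61

LPT (decreasing processing time): Order 4 Order 3 Order 7 Order 8 Order 5 Order 6 Order 2 Order 1.
Order 4: 0→21, due 109, tardiness 0
Order 3: 21→37, due 59, tardiness 0
Order 7: 37→52, due 106, tardiness 0
Order 8: 52→66, due 96, tardiness 0
Order 5: 66→79, due 92, tardiness 0
Order 6: 79→91, due 121, tardiness 0
Order 2: 91→102, due 41, tardiness 61
Order 1: 102→111, due 85, tardiness 26
Maximum = 61.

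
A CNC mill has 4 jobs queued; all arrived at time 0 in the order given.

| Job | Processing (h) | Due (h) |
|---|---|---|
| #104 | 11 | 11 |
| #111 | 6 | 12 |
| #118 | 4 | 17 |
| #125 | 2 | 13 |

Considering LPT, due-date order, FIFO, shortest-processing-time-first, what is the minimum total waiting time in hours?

20

LPT (decreasing processing time): #104 #111 #118 #125.
#104: waits 0, runs 0→11
#111: waits 11, runs 11→17
#118: waits 17, runs 17→21
#125: waits 21, runs 21→23
Sum = 0+11+17+21 = 49.
EDD (increasing due date): #104 #111 #125 #118.
#104: waits 0, runs 0→11
#111: waits 11, runs 11→17
#125: waits 17, runs 17→19
#118: waits 19, runs 19→23
Sum = 0+11+17+19 = 47.
FIFO (arrival order): #104 #111 #118 #125.
#104: waits 0, runs 0→11
#111: waits 11, runs 11→17
#118: waits 17, runs 17→21
#125: waits 21, runs 21→23
Sum = 0+11+17+21 = 49.
SPT (increasing processing time): #125 #118 #111 #104.
#125: waits 0, runs 0→2
#118: waits 2, runs 2→6
#111: waits 6, runs 6→12
#104: waits 12, runs 12→23
Sum = 0+2+6+12 = 20.
LPT 49, EDD 47, FIFO 49, SPT 20 → minimum 20.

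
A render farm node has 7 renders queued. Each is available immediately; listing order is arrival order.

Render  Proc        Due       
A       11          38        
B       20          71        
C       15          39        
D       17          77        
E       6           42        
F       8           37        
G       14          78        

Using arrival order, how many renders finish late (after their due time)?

FIFO (arrival order): A B C D E F G.
A: 0→11, due 38, tardiness 0
B: 11→31, due 71, tardiness 0
C: 31→46, due 39, tardiness 7
D: 46→63, due 77, tardiness 0
E: 63→69, due 42, tardiness 27
F: 69→77, due 37, tardiness 40
G: 77→91, due 78, tardiness 13
Late renders: 4.

4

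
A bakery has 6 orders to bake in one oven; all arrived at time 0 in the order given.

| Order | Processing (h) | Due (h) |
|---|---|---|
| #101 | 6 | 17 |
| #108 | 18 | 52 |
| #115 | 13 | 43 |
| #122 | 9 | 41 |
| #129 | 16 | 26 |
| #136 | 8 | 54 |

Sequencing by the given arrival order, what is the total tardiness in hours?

57

FIFO (arrival order): #101 #108 #115 #122 #129 #136.
#101: 0→6, due 17, tardiness 0
#108: 6→24, due 52, tardiness 0
#115: 24→37, due 43, tardiness 0
#122: 37→46, due 41, tardiness 5
#129: 46→62, due 26, tardiness 36
#136: 62→70, due 54, tardiness 16
Sum = 0+0+0+5+36+16 = 57.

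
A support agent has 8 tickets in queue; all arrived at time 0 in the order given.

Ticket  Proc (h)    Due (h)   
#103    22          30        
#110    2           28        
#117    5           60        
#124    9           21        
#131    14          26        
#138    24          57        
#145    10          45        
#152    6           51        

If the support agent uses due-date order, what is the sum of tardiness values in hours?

EDD (increasing due date): #124 #131 #110 #103 #145 #152 #138 #117.
#124: 0→9, due 21, tardiness 0
#131: 9→23, due 26, tardiness 0
#110: 23→25, due 28, tardiness 0
#103: 25→47, due 30, tardiness 17
#145: 47→57, due 45, tardiness 12
#152: 57→63, due 51, tardiness 12
#138: 63→87, due 57, tardiness 30
#117: 87→92, due 60, tardiness 32
Sum = 0+0+0+17+12+12+30+32 = 103.

103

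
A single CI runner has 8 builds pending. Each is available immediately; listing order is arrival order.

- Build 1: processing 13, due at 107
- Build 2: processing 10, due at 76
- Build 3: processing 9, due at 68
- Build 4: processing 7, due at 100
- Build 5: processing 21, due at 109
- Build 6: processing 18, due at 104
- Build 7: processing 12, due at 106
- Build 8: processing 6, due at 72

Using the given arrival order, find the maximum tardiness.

FIFO (arrival order): Build 1 Build 2 Build 3 Build 4 Build 5 Build 6 Build 7 Build 8.
Build 1: 0→13, due 107, tardiness 0
Build 2: 13→23, due 76, tardiness 0
Build 3: 23→32, due 68, tardiness 0
Build 4: 32→39, due 100, tardiness 0
Build 5: 39→60, due 109, tardiness 0
Build 6: 60→78, due 104, tardiness 0
Build 7: 78→90, due 106, tardiness 0
Build 8: 90→96, due 72, tardiness 24
Maximum = 24.

24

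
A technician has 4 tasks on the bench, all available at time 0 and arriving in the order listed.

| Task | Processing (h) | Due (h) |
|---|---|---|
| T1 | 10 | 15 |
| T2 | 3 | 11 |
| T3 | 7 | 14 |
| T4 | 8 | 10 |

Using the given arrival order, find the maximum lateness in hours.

18

FIFO (arrival order): T1 T2 T3 T4.
T1: 0→10, due 15, lateness -5
T2: 10→13, due 11, lateness 2
T3: 13→20, due 14, lateness 6
T4: 20→28, due 10, lateness 18
Maximum = 18.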